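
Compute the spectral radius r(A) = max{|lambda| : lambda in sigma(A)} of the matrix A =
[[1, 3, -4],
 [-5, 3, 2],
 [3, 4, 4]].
r(A) ≈ 6.7267

The eigenvalues of A are the roots of its characteristic polynomial. With M = A (coefficients from the trace, the sum of principal 2x2 minors, and det A):
  p(λ) = det(λ I - M) = λ^3 - 8λ^2 + 38λ - 198.
No integer candidate from the rational root theorem (±divisors of 198) is a root, so the roots are irrational. The cubic discriminant is Δ = -507628 < 0, so there is one real root and a complex-conjugate pair. p(6) = -42 and p(7) = 19 have opposite signs, so a root lies in (6, 7); Newton's method refines it to λ ≈ 6.7267. Dividing out (λ - (6.7267)) leaves approximately λ^2 - 1.2733λ + 29.4349. For λ^2 - 1.2733λ + 29.4349 the discriminant is -116.1184. It is negative, so the remaining roots are the complex-conjugate pair λ ≈ 0.6366 ± 5.3879i. Their product equals the constant term, so |λ|^2 ≈ 29.4349 and |λ| ≈ 5.4254.
Thus the eigenvalues (to 4 decimals) are 6.7267 (modulus 6.7267); 0.6366 ± 5.3879i (modulus 5.4254). The spectral radius is the largest modulus: r(A) ≈ 6.7267. (Cross-check: r(A) ≤ ||A||_2 ≈ 6.728; equality holds whenever A is normal, though it can also hold for some non-normal A.)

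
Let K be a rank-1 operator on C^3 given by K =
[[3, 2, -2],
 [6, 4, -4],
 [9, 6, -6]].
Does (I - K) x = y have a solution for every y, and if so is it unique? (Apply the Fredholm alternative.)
(I - K) is singular (det(I - K) = 0, i.e. 1 ∈ sigma(K)). (I - K) x = y is solvable iff y ⊥ ker((I - K)^*) = span{(3, 2, -2)}, i.e. iff 3y_1 + 2y_2 - 2y_3 = 0. When solvable, the solutions are x = y + c·(1, 2, 3), c arbitrary (ker(I - K) = span{(1, 2, 3)}, dimension 1).

K has rank 1, so it is an outer product K = u v^T: every row of K is a multiple of one row vector. Reading off the entries, u = (1, 2, 3) and v = (3, 2, -2) (row i of K equals u_i·v^T). A rank-one matrix u v^T satisfies K u = u (v·u) and kills the (2)-dimensional subspace v^⊥, so its characteristic polynomial is lambda^2 (lambda - v·u) with v·u = tr K = 1. Hence the eigenvalues of I - K are 1 (multiplicity 2) and 1 - (1) = 0, so det(I - K) = 0. (Direct check: I - K =
[[-2, -2, 2],
 [-6, -3, 4],
 [-9, -6, 7]]
has determinant 0.) So 1 is an eigenvalue of K and (I - K) is not invertible. The finite-dimensional Fredholm alternative says: either (I - K) is invertible, or ker(I - K) ≠ {0} and then range(I - K) = ker((I - K)^*)^⊥, with dim ker(I - K) = dim ker((I - K)^*). We are in the second case, so we need both kernels. Kernel of I - K: (I - K) u = u - u (v·u) = u - u = 0, so ker(I - K) = span{u} = span{(1, 2, 3)} (it is exactly 1-dimensional because rank(I - K) = 2). Kernel of the adjoint: K is real, so (I - K)^* = I - K^T = I - v u^T, and (I - v u^T) v = v - v (u·v) = 0; hence ker((I - K)^*) = span{v} = span{(3, 2, -2)}. Therefore (I - K) x = y is solvable iff <y, v> = 0, i.e. iff 3y_1 + 2y_2 - 2y_3 = 0. When this holds, K y = u (v·y) = 0, so (I - K) y = y and x = y is a particular solution; the full solution set is the line x = y + c·u = y + c·(1, 2, 3), c ∈ C.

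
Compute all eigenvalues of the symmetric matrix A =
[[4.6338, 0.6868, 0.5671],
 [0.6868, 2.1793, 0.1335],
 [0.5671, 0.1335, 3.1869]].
sigma(A) ≈ {2, 3, 5}

A is real symmetric, so its spectrum consists of real eigenvalues. Expanding the characteristic polynomial of the displayed matrix gives
  det(λ I - A) = p(λ) = λ^3 + (-10)λ^2 + (31)λ + (-30).
Solving p(λ) = 0 yields eigenvalues ≈ 2, 3, 5. (A is shown rounded to 4 decimals, so these recover the underlying integer eigenvalues to within that precision.)
Verification: the trace of A = 10 equals the sum of eigenvalues 10, and det(A) ≈ 30.0000 matches the eigenvalue product 30.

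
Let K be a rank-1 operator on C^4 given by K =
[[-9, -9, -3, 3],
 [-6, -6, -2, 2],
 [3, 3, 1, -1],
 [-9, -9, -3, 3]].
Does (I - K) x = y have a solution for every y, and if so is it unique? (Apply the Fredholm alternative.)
(I - K) is invertible (det(I - K) = 12 ≠ 0), so for every y in C^4 the equation (I - K) x = y has a unique solution.

K has rank 1, so it is an outer product K = u v^T: every row of K is a multiple of one row vector. Reading off the entries, u = (3, 2, -1, 3) and v = (-3, -3, -1, 1) (row i of K equals u_i·v^T). A rank-one matrix u v^T satisfies K u = u (v·u) and kills the (3)-dimensional subspace v^⊥, so its characteristic polynomial is lambda^3 (lambda - v·u) with v·u = tr K = -11. Hence the eigenvalues of I - K are 1 (multiplicity 3) and 1 - (-11) = 12, so det(I - K) = 12. (Direct check: I - K =
[[10, 9, 3, -3],
 [6, 7, 2, -2],
 [-3, -3, 0, 1],
 [9, 9, 3, -2]]
has determinant 12.) The finite-dimensional Fredholm alternative says: either (I - K) is invertible, or ker(I - K) ≠ {0} and then range(I - K) = ker((I - K)^*)^⊥, with dim ker(I - K) = dim ker((I - K)^*). Since det(I - K) ≠ 0, 1 is not an eigenvalue of K and ker(I - K) = {0}, so we are in the first case: for every y there is a unique x = (I - K)^(-1) y. Explicitly, by the Sherman–Morrison formula, (I - u v^T)^(-1) = I + u v^T/(1 - v·u), i.e. (I - K)^(-1) = I + K/(12).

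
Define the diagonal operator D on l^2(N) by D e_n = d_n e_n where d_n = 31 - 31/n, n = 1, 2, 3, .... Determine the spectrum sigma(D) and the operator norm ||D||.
sigma(D) = {31 - 31/n : n ≥ 1} ∪ {31}; ||D|| = 31

A bounded diagonal operator on l^2 with diagonal entries d_n has spectrum equal to the closure of {d_n : n ≥ 1}: every d_n is an eigenvalue (with eigenvector e_n), so {d_n} ⊂ sigma(D); the spectrum is closed, so its closure is too; and for lambda not in the closure, (D - lambda I) has bounded inverse (the diagonal entries 1/(d_n - lambda) are bounded). For our sequence d_n = 31 - 31/n, n = 1, 2, 3, ...:
  - {d_n} = {31 - 31/n : n ≥ 1}; the only limit point is 31
  - closure = {31 - 31/n : n ≥ 1} ∪ {31}
For the norm: a diagonal operator has ||D|| = sup_n |d_n|. Here d_n = 31 - 31/n increases monotonically from d_1 = 0 toward 31, with all terms in [0, 31); so sup_n |d_n| = 31 (the supremum is the limit, not attained). So ||D|| = 31.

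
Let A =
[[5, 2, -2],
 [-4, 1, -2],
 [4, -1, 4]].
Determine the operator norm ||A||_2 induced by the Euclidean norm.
||A||_2 ≈ 7.8857 (= sqrt(largest eigenvalue of A^T A))

||A||_2 = sigma_max(A) = sqrt(lambda_max(A^T A)). Form the symmetric matrix M = A^T A =
[[57, 2, 14],
 [2, 6, -10],
 [14, -10, 24]].
Its characteristic polynomial (trace, sum of principal 2x2 minors, determinant of M give the coefficients) is
  p(λ) = det(λ I - M) = λ^3 - 87λ^2 + 1554λ - 676.
No integer candidate from the rational root theorem (±divisors of 676) is a root, so the roots are irrational. The cubic discriminant is Δ = 3119540148 > 0, so there are three distinct real roots. p(0) = -676 and p(1) = 792 have opposite signs, so a root lies in (0, 1); Newton's method refines it to λ ≈ 0.4461. p(24) = 332 and p(25) = -576 have opposite signs, so a root lies in (24, 25); Newton's method refines it to λ ≈ 24.3691. p(62) = -428 and p(63) = 1970 have opposite signs, so a root lies in (62, 63); Newton's method refines it to λ ≈ 62.1848. Check (Vieta): the three roots sum to 87, matching tr M = 87.
So the eigenvalues of A^T A are ≈ 0.4461, 24.3691, 62.1848 (all ≥ 0, as they must be for A^T A). The largest is λ_max ≈ 62.1848, hence ||A||_2 = sqrt(λ_max) ≈ 7.8857.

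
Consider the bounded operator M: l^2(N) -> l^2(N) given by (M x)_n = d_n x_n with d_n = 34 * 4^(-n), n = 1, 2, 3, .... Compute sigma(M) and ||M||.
sigma(M) = {34 * 4^(-n) : n ≥ 1} ∪ {0}; ||M|| = 17/2

A bounded diagonal operator on l^2 with diagonal entries d_n has spectrum equal to the closure of {d_n : n ≥ 1}: every d_n is an eigenvalue (with eigenvector e_n), so {d_n} ⊂ sigma(M); the spectrum is closed, so its closure is too; and for lambda not in the closure, (M - lambda I) has bounded inverse (the diagonal entries 1/(d_n - lambda) are bounded). For our sequence d_n = 34 * 4^(-n), n = 1, 2, 3, ...:
  - {d_n} = {34 * 4^(-n) : n ≥ 1}; the only limit point is 0
  - closure = {34 * 4^(-n) : n ≥ 1} ∪ {0}
For the norm: a diagonal operator has ||M|| = sup_n |d_n|. Here d_n = 34 * 4^(-n) is positive and decreasing, so sup_n |d_n| = d_1 = 34/4 = 17/2. So ||M|| = 17/2.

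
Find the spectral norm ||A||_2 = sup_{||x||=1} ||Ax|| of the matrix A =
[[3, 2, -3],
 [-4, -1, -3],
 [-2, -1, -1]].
||A||_2 ≈ 5.9204 (= sqrt(largest eigenvalue of A^T A))

||A||_2 = sigma_max(A) = sqrt(lambda_max(A^T A)). Form the symmetric matrix M = A^T A =
[[29, 12, 5],
 [12, 6, -2],
 [5, -2, 19]].
Its characteristic polynomial (trace, sum of principal 2x2 minors, determinant of M give the coefficients) is
  p(λ) = det(λ I - M) = λ^3 - 54λ^2 + 666λ - 64.
No integer candidate from the rational root theorem (±divisors of 64) is a root, so the roots are irrational. The cubic discriminant is Δ = 112785264 > 0, so there are three distinct real roots. p(0) = -64 and p(1) = 549 have opposite signs, so a root lies in (0, 1); Newton's method refines it to λ ≈ 0.0969. p(18) = 260 and p(19) = -45 have opposite signs, so a root lies in (18, 19); Newton's method refines it to λ ≈ 18.8517. p(35) = -29 and p(36) = 584 have opposite signs, so a root lies in (35, 36); Newton's method refines it to λ ≈ 35.0515. Check (Vieta): the three roots sum to 54, matching tr M = 54.
So the eigenvalues of A^T A are ≈ 0.0969, 18.8517, 35.0515 (all ≥ 0, as they must be for A^T A). The largest is λ_max ≈ 35.0515, hence ||A||_2 = sqrt(λ_max) ≈ 5.9204.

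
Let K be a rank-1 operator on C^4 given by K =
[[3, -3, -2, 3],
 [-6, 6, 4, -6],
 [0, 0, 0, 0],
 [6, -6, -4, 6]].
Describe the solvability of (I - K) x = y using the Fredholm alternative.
(I - K) is invertible (det(I - K) = -14 ≠ 0), so for every y in C^4 the equation (I - K) x = y has a unique solution.

K has rank 1, so it is an outer product K = u v^T: every row of K is a multiple of one row vector. Reading off the entries, u = (1, -2, 0, 2) and v = (3, -3, -2, 3) (row i of K equals u_i·v^T). A rank-one matrix u v^T satisfies K u = u (v·u) and kills the (3)-dimensional subspace v^⊥, so its characteristic polynomial is lambda^3 (lambda - v·u) with v·u = tr K = 15. Hence the eigenvalues of I - K are 1 (multiplicity 3) and 1 - (15) = -14, so det(I - K) = -14. (Direct check: I - K =
[[-2, 3, 2, -3],
 [6, -5, -4, 6],
 [0, 0, 1, 0],
 [-6, 6, 4, -5]]
has determinant -14.) The finite-dimensional Fredholm alternative says: either (I - K) is invertible, or ker(I - K) ≠ {0} and then range(I - K) = ker((I - K)^*)^⊥, with dim ker(I - K) = dim ker((I - K)^*). Since det(I - K) ≠ 0, 1 is not an eigenvalue of K and ker(I - K) = {0}, so we are in the first case: for every y there is a unique x = (I - K)^(-1) y. Explicitly, by the Sherman–Morrison formula, (I - u v^T)^(-1) = I + u v^T/(1 - v·u), i.e. (I - K)^(-1) = I + K/(-14).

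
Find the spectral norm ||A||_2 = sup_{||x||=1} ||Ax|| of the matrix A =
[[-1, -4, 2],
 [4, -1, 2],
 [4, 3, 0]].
||A||_2 ≈ 6.4846 (= sqrt(largest eigenvalue of A^T A))

||A||_2 = sigma_max(A) = sqrt(lambda_max(A^T A)). Form the symmetric matrix M = A^T A =
[[33, 12, 6],
 [12, 26, -10],
 [6, -10, 8]].
Its characteristic polynomial (trace, sum of principal 2x2 minors, determinant of M give the coefficients) is
  p(λ) = det(λ I - M) = λ^3 - 67λ^2 + 1050λ - 36.
No integer candidate from the rational root theorem (±divisors of 36) is a root, so the roots are irrational. The cubic discriminant is Δ = 320864436 > 0, so there are three distinct real roots. p(0) = -36 and p(1) = 948 have opposite signs, so a root lies in (0, 1); Newton's method refines it to λ ≈ 0.0344. p(24) = 396 and p(25) = -36 have opposite signs, so a root lies in (24, 25); Newton's method refines it to λ ≈ 24.9154. p(42) = -36 and p(43) = 738 have opposite signs, so a root lies in (42, 43); Newton's method refines it to λ ≈ 42.0502. Check (Vieta): the three roots sum to 67, matching tr M = 67.
So the eigenvalues of A^T A are ≈ 0.0344, 24.9154, 42.0502 (all ≥ 0, as they must be for A^T A). The largest is λ_max ≈ 42.0502, hence ||A||_2 = sqrt(λ_max) ≈ 6.4846.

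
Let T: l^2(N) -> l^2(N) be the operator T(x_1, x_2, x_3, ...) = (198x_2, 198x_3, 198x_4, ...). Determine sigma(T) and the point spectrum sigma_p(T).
sigma(T) = closed disk {z in C : |z| ≤ 198}; sigma_p(T) = open disk {z in C : |z| < 198}

Note T = 198·V where V is the unit left shift (V x)_k = x_{k+1}; so sigma(T) = 198·sigma(V) and ||T|| = 198||V||. ||T x||^2 = 39204sum_{k≥2} |x_k|^2 ≤ 39204||x||^2, with equality on {x : x_1 = 0}, so ||T|| = 198. For any lambda with |lambda| < 198, set r = lambda/198 (|r| < 1); the vector x = (1, r, r^2, ...) is in l^2 and satisfies T x = 198(r, r^2, ...) = lambda x, so lambda is an eigenvalue. On the boundary |lambda| = 198 the geometric series diverges, so no l^2 eigenvector exists, but these lambda lie in the approximate point spectrum. Hence sigma(T) is the closed disk of radius 198 and sigma_p(T) is the open disk.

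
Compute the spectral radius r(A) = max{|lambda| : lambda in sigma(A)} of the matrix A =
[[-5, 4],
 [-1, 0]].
r(A) = 4

The eigenvalues of A are the roots of its characteristic polynomial. With M = A (coefficients from the trace and determinant):
  p(λ) = det(λ I - M) = λ^2 + 5λ + 4.
For λ^2 + 5λ + 4 the discriminant is 9. It is a perfect square (3^2), so the roots are rational: λ = (-5 ± 3)/2 = -1, -4.
Thus the eigenvalues (to 4 decimals) are -1 (modulus 1); -4 (modulus 4). The spectral radius is the largest modulus: r(A) = 4. (Cross-check: r(A) ≤ ||A||_2 ≈ 6.451; equality holds whenever A is normal, though it can also hold for some non-normal A.)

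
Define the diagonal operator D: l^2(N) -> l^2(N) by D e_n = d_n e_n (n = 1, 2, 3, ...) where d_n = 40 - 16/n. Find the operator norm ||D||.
||D|| = 40

For a diagonal operator on l^2 with entries d_n, ||D|| = sup_n |d_n|. Here d_1 = 24, d_2 = 32, ..., and d_n = 40 - 16/n increases monotonically toward 40. All terms lie in [24, 40), so |d_n| = d_n and the supremum is the limit 40, which is not attained by any individual d_n. Hence ||D|| = 40.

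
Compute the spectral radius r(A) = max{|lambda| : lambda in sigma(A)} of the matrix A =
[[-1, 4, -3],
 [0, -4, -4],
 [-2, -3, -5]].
r(A) ≈ 7.8013

The eigenvalues of A are the roots of its characteristic polynomial. With M = A (coefficients from the trace, the sum of principal 2x2 minors, and det A):
  p(λ) = det(λ I - M) = λ^3 + 10λ^2 + 11λ - 48.
No integer candidate from the rational root theorem (±divisors of 48) is a root, so the roots are irrational. The cubic discriminant is Δ = 41528 > 0, so there are three distinct real roots. p(-8) = -8 and p(-7) = 22 have opposite signs, so a root lies in (-8, -7); Newton's method refines it to λ ≈ -7.8013. p(-4) = 4 and p(-3) = -18 have opposite signs, so a root lies in (-4, -3); Newton's method refines it to λ ≈ -3.8126. p(1) = -26 and p(2) = 22 have opposite signs, so a root lies in (1, 2); Newton's method refines it to λ ≈ 1.6138. Check (Vieta): the three roots sum to -10, matching tr M = -10.
Thus the eigenvalues (to 4 decimals) are -7.8013 (modulus 7.8013); -3.8126 (modulus 3.8126); 1.6138 (modulus 1.6138). The spectral radius is the largest modulus: r(A) ≈ 7.8013. (Cross-check: r(A) ≤ ||A||_2 ≈ 8.1954; equality holds whenever A is normal, though it can also hold for some non-normal A.)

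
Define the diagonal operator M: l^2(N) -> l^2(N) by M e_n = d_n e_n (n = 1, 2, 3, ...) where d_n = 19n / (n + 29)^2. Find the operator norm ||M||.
||M|| = 19/116 (attained at n = 29)

For M diagonal, ||M|| = sup_n |d_n|. Treat f(x) = 19x / (x + 29)^2 for real x > 0. By the quotient rule, f'(x) = 19(29 - x)/(x + 29)^3, which is positive for x < 29 and negative for x > 29. So f has a unique maximum at x = 29, and since 29 is a positive integer, the supremum over n ≥ 1 is attained at n = 29: d_29 = 19·29/(29 + 29)^2 = 19·29/3364 = 19/116. Hence ||M|| = 19/116.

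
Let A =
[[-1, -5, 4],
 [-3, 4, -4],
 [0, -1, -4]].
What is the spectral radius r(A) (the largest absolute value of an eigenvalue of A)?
r(A) = (3 + sqrt(101))/2 ≈ 6.5249

The eigenvalues of A are the roots of its characteristic polynomial. With M = A (coefficients from the trace, the sum of principal 2x2 minors, and det A):
  p(λ) = det(λ I - M) = λ^3 + λ^2 - 35λ - 92.
By the rational root theorem any rational root is an integer divisor of 92. Testing λ = -4: p(-4) = -64 + 16 + 140 - 92 = 0, so λ = -4 is a root. Dividing out (λ + 4) leaves p(λ) = (λ + 4)(λ^2 - 3λ - 23). For λ^2 - 3λ - 23 the discriminant is 101. It is nonnegative but not a perfect square, so the roots are real and irrational: λ = (3 ± sqrt(101))/2 ≈ 6.5249, -3.5249.
Thus the eigenvalues (to 4 decimals) are 6.5249 (modulus 6.5249); -3.5249 (modulus 3.5249); -4 (modulus 4). The spectral radius is the largest modulus: r(A) = (3 + sqrt(101))/2 ≈ 6.5249. (Cross-check: r(A) ≤ ||A||_2 ≈ 8.876; equality holds whenever A is normal, though it can also hold for some non-normal A.)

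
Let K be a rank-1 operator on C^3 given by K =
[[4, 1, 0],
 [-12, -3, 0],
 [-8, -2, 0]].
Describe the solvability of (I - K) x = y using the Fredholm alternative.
(I - K) is singular (det(I - K) = 0, i.e. 1 ∈ sigma(K)). (I - K) x = y is solvable iff y ⊥ ker((I - K)^*) = span{(4, 1, 0)}, i.e. iff 4y_1 + y_2 = 0. When solvable, the solutions are x = y + c·(1, -3, -2), c arbitrary (ker(I - K) = span{(1, -3, -2)}, dimension 1).

K has rank 1, so it is an outer product K = u v^T: every row of K is a multiple of one row vector. Reading off the entries, u = (1, -3, -2) and v = (4, 1, 0) (row i of K equals u_i·v^T). A rank-one matrix u v^T satisfies K u = u (v·u) and kills the (2)-dimensional subspace v^⊥, so its characteristic polynomial is lambda^2 (lambda - v·u) with v·u = tr K = 1. Hence the eigenvalues of I - K are 1 (multiplicity 2) and 1 - (1) = 0, so det(I - K) = 0. (Direct check: I - K =
[[-3, -1, 0],
 [12, 4, 0],
 [8, 2, 1]]
has determinant 0.) So 1 is an eigenvalue of K and (I - K) is not invertible. The finite-dimensional Fredholm alternative says: either (I - K) is invertible, or ker(I - K) ≠ {0} and then range(I - K) = ker((I - K)^*)^⊥, with dim ker(I - K) = dim ker((I - K)^*). We are in the second case, so we need both kernels. Kernel of I - K: (I - K) u = u - u (v·u) = u - u = 0, so ker(I - K) = span{u} = span{(1, -3, -2)} (it is exactly 1-dimensional because rank(I - K) = 2). Kernel of the adjoint: K is real, so (I - K)^* = I - K^T = I - v u^T, and (I - v u^T) v = v - v (u·v) = 0; hence ker((I - K)^*) = span{v} = span{(4, 1, 0)}. Therefore (I - K) x = y is solvable iff <y, v> = 0, i.e. iff 4y_1 + y_2 = 0. When this holds, K y = u (v·y) = 0, so (I - K) y = y and x = y is a particular solution; the full solution set is the line x = y + c·u = y + c·(1, -3, -2), c ∈ C.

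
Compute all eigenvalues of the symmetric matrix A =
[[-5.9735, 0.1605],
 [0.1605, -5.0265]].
sigma(A) ≈ {-6, -5}

A is real symmetric, so its spectrum consists of real eigenvalues. Expanding the characteristic polynomial of the displayed matrix gives
  det(λ I - A) = p(λ) = λ^2 + (11)λ + (30).
Solving p(λ) = 0 yields eigenvalues ≈ -6, -5. (A is shown rounded to 4 decimals, so these recover the underlying integer eigenvalues to within that precision.)
Verification: the trace of A = -11 equals the sum of eigenvalues -11, and det(A) ≈ 30.0000 matches the eigenvalue product 30.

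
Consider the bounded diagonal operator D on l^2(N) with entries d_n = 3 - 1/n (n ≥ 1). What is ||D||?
||D|| = 3

For a diagonal operator on l^2 with entries d_n, ||D|| = sup_n |d_n|. Here d_1 = 2, d_2 = 5/2, ..., and d_n = 3 - 1/n increases monotonically toward 3. All terms lie in [2, 3), so |d_n| = d_n and the supremum is the limit 3, which is not attained by any individual d_n. Hence ||D|| = 3.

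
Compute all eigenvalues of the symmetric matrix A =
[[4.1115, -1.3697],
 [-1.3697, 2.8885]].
sigma(A) ≈ {2, 5}

A is real symmetric, so its spectrum consists of real eigenvalues. Expanding the characteristic polynomial of the displayed matrix gives
  det(λ I - A) = p(λ) = λ^2 + (-7)λ + (10).
Solving p(λ) = 0 yields eigenvalues ≈ 2, 5. (A is shown rounded to 4 decimals, so these recover the underlying integer eigenvalues to within that precision.)
Verification: the trace of A = 7 equals the sum of eigenvalues 7, and det(A) ≈ 10.0000 matches the eigenvalue product 10.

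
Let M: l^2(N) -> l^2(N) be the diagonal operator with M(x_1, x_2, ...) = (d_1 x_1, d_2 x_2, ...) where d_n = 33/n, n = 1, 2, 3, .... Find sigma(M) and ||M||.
sigma(M) = {33/n : n ≥ 1} ∪ {0}; ||M|| = 33

A bounded diagonal operator on l^2 with diagonal entries d_n has spectrum equal to the closure of {d_n : n ≥ 1}: every d_n is an eigenvalue (with eigenvector e_n), so {d_n} ⊂ sigma(M); the spectrum is closed, so its closure is too; and for lambda not in the closure, (M - lambda I) has bounded inverse (the diagonal entries 1/(d_n - lambda) are bounded). For our sequence d_n = 33/n, n = 1, 2, 3, ...:
  - {d_n} = {33/n : n ≥ 1}; the only limit point is 0
  - closure = {33/n : n ≥ 1} ∪ {0}
For the norm: a diagonal operator has ||M|| = sup_n |d_n|. Here d_n = 33/n is positive and decreasing, so sup_n |d_n| = d_1 = 33. So ||M|| = 33.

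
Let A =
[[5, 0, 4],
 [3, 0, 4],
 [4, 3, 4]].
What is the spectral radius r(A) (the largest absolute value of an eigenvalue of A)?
r(A) ≈ 9.5738

The eigenvalues of A are the roots of its characteristic polynomial. With M = A (coefficients from the trace, the sum of principal 2x2 minors, and det A):
  p(λ) = det(λ I - M) = λ^3 - 9λ^2 - 8λ + 24.
No integer candidate from the rational root theorem (±divisors of 24) is a root, so the roots are irrational. The cubic discriminant is Δ = 92768 > 0, so there are three distinct real roots. p(-2) = -4 and p(-1) = 22 have opposite signs, so a root lies in (-2, -1); Newton's method refines it to λ ≈ -1.896. p(1) = 8 and p(2) = -20 have opposite signs, so a root lies in (1, 2); Newton's method refines it to λ ≈ 1.3222. p(9) = -48 and p(10) = 44 have opposite signs, so a root lies in (9, 10); Newton's method refines it to λ ≈ 9.5738. Check (Vieta): the three roots sum to 9, matching tr M = 9.
Thus the eigenvalues (to 4 decimals) are -1.896 (modulus 1.896); 1.3222 (modulus 1.3222); 9.5738 (modulus 9.5738). The spectral radius is the largest modulus: r(A) ≈ 9.5738. (Cross-check: r(A) ≤ ||A||_2 ≈ 10.0084; equality holds whenever A is normal, though it can also hold for some non-normal A.)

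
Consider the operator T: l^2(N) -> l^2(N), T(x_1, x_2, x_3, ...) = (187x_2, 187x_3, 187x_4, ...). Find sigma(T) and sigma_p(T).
sigma(T) = closed disk {z in C : |z| ≤ 187}; sigma_p(T) = open disk {z in C : |z| < 187}

Note T = 187·V where V is the unit left shift (V x)_k = x_{k+1}; so sigma(T) = 187·sigma(V) and ||T|| = 187||V||. ||T x||^2 = 34969sum_{k≥2} |x_k|^2 ≤ 34969||x||^2, with equality on {x : x_1 = 0}, so ||T|| = 187. For any lambda with |lambda| < 187, set r = lambda/187 (|r| < 1); the vector x = (1, r, r^2, ...) is in l^2 and satisfies T x = 187(r, r^2, ...) = lambda x, so lambda is an eigenvalue. On the boundary |lambda| = 187 the geometric series diverges, so no l^2 eigenvector exists, but these lambda lie in the approximate point spectrum. Hence sigma(T) is the closed disk of radius 187 and sigma_p(T) is the open disk.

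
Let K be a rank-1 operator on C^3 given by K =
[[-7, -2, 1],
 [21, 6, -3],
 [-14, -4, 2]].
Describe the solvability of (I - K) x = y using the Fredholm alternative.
(I - K) is singular (det(I - K) = 0, i.e. 1 ∈ sigma(K)). (I - K) x = y is solvable iff y ⊥ ker((I - K)^*) = span{(-7, -2, 1)}, i.e. iff -7y_1 - 2y_2 + y_3 = 0. When solvable, the solutions are x = y + c·(1, -3, 2), c arbitrary (ker(I - K) = span{(1, -3, 2)}, dimension 1).

K has rank 1, so it is an outer product K = u v^T: every row of K is a multiple of one row vector. Reading off the entries, u = (1, -3, 2) and v = (-7, -2, 1) (row i of K equals u_i·v^T). A rank-one matrix u v^T satisfies K u = u (v·u) and kills the (2)-dimensional subspace v^⊥, so its characteristic polynomial is lambda^2 (lambda - v·u) with v·u = tr K = 1. Hence the eigenvalues of I - K are 1 (multiplicity 2) and 1 - (1) = 0, so det(I - K) = 0. (Direct check: I - K =
[[8, 2, -1],
 [-21, -5, 3],
 [14, 4, -1]]
has determinant 0.) So 1 is an eigenvalue of K and (I - K) is not invertible. The finite-dimensional Fredholm alternative says: either (I - K) is invertible, or ker(I - K) ≠ {0} and then range(I - K) = ker((I - K)^*)^⊥, with dim ker(I - K) = dim ker((I - K)^*). We are in the second case, so we need both kernels. Kernel of I - K: (I - K) u = u - u (v·u) = u - u = 0, so ker(I - K) = span{u} = span{(1, -3, 2)} (it is exactly 1-dimensional because rank(I - K) = 2). Kernel of the adjoint: K is real, so (I - K)^* = I - K^T = I - v u^T, and (I - v u^T) v = v - v (u·v) = 0; hence ker((I - K)^*) = span{v} = span{(-7, -2, 1)}. Therefore (I - K) x = y is solvable iff <y, v> = 0, i.e. iff -7y_1 - 2y_2 + y_3 = 0. When this holds, K y = u (v·y) = 0, so (I - K) y = y and x = y is a particular solution; the full solution set is the line x = y + c·u = y + c·(1, -3, 2), c ∈ C.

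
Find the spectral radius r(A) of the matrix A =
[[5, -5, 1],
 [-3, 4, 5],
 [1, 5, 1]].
r(A) ≈ 9.4277

The eigenvalues of A are the roots of its characteristic polynomial. With M = A (coefficients from the trace, the sum of principal 2x2 minors, and det A):
  p(λ) = det(λ I - M) = λ^3 - 10λ^2 - 12λ + 164.
No integer candidate from the rational root theorem (±divisors of 164) is a root, so the roots are irrational. The cubic discriminant is Δ = 305360 > 0, so there are three distinct real roots. p(-4) = -12 and p(-3) = 83 have opposite signs, so a root lies in (-4, -3); Newton's method refines it to λ ≈ -3.8944. p(4) = 20 and p(5) = -21 have opposite signs, so a root lies in (4, 5); Newton's method refines it to λ ≈ 4.4668. p(9) = -25 and p(10) = 44 have opposite signs, so a root lies in (9, 10); Newton's method refines it to λ ≈ 9.4277. Check (Vieta): the three roots sum to 10, matching tr M = 10.
Thus the eigenvalues (to 4 decimals) are -3.8944 (modulus 3.8944); 4.4668 (modulus 4.4668); 9.4277 (modulus 9.4277). The spectral radius is the largest modulus: r(A) ≈ 9.4277. (Cross-check: r(A) ≤ ||A||_2 ≈ 9.654; equality holds whenever A is normal, though it can also hold for some non-normal A.)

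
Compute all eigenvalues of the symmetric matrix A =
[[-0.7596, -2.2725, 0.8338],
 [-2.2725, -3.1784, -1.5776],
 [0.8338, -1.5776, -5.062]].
sigma(A) ≈ {-6, -4, 1}

A is real symmetric, so its spectrum consists of real eigenvalues. Expanding the characteristic polynomial of the displayed matrix gives
  det(λ I - A) = p(λ) = λ^3 + (9)λ^2 + (14)λ + (-23.9989).
Solving p(λ) = 0 yields eigenvalues ≈ -6, -4, 1. (A is shown rounded to 4 decimals, so these recover the underlying integer eigenvalues to within that precision.)
Verification: the trace of A = -9 equals the sum of eigenvalues -9, and det(A) ≈ 23.9989 matches the eigenvalue product 24.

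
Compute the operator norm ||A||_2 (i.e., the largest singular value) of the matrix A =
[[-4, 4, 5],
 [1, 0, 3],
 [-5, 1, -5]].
||A||_2 ≈ 7.9954 (= sqrt(largest eigenvalue of A^T A))

||A||_2 = sigma_max(A) = sqrt(lambda_max(A^T A)). Form the symmetric matrix M = A^T A =
[[42, -21, 8],
 [-21, 17, 15],
 [8, 15, 59]].
Its characteristic polynomial (trace, sum of principal 2x2 minors, determinant of M give the coefficients) is
  p(λ) = det(λ I - M) = λ^3 - 118λ^2 + 3465λ - 529.
No integer candidate from the rational root theorem (±divisors of 529) is a root, so the roots are irrational. The cubic discriminant is Δ = 1177447121 > 0, so there are three distinct real roots. p(0) = -529 and p(1) = 2819 have opposite signs, so a root lies in (0, 1); Newton's method refines it to λ ≈ 0.1535. p(53) = 531 and p(54) = -43 have opposite signs, so a root lies in (53, 54); Newton's method refines it to λ ≈ 53.9196. p(63) = -529 and p(64) = 47 have opposite signs, so a root lies in (63, 64); Newton's method refines it to λ ≈ 63.927. Check (Vieta): the three roots sum to 118, matching tr M = 118.
So the eigenvalues of A^T A are ≈ 0.1535, 53.9196, 63.927 (all ≥ 0, as they must be for A^T A). The largest is λ_max ≈ 63.927, hence ||A||_2 = sqrt(λ_max) ≈ 7.9954.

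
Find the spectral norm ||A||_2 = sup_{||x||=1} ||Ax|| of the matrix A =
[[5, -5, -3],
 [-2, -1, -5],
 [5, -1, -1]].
||A||_2 ≈ 8.9716 (= sqrt(largest eigenvalue of A^T A))

||A||_2 = sigma_max(A) = sqrt(lambda_max(A^T A)). Form the symmetric matrix M = A^T A =
[[54, -28, -10],
 [-28, 27, 21],
 [-10, 21, 35]].
Its characteristic polynomial (trace, sum of principal 2x2 minors, determinant of M give the coefficients) is
  p(λ) = det(λ I - M) = λ^3 - 116λ^2 + 2968λ - 8836.
No integer candidate from the rational root theorem (±divisors of 8836) is a root, so the roots are irrational. The cubic discriminant is Δ = 11435481424 > 0, so there are three distinct real roots. p(3) = -949 and p(4) = 1244 have opposite signs, so a root lies in (3, 4); Newton's method refines it to λ ≈ 3.421. p(32) = 124 and p(33) = -1279 have opposite signs, so a root lies in (32, 33); Newton's method refines it to λ ≈ 32.0895. p(80) = -1796 and p(81) = 1937 have opposite signs, so a root lies in (80, 81); Newton's method refines it to λ ≈ 80.4895. Check (Vieta): the three roots sum to 116, matching tr M = 116.
So the eigenvalues of A^T A are ≈ 3.421, 32.0895, 80.4895 (all ≥ 0, as they must be for A^T A). The largest is λ_max ≈ 80.4895, hence ||A||_2 = sqrt(λ_max) ≈ 8.9716.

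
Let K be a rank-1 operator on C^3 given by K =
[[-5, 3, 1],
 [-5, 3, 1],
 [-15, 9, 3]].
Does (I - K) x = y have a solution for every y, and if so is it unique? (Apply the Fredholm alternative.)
(I - K) is singular (det(I - K) = 0, i.e. 1 ∈ sigma(K)). (I - K) x = y is solvable iff y ⊥ ker((I - K)^*) = span{(-5, 3, 1)}, i.e. iff -5y_1 + 3y_2 + y_3 = 0. When solvable, the solutions are x = y + c·(1, 1, 3), c arbitrary (ker(I - K) = span{(1, 1, 3)}, dimension 1).

K has rank 1, so it is an outer product K = u v^T: every row of K is a multiple of one row vector. Reading off the entries, u = (1, 1, 3) and v = (-5, 3, 1) (row i of K equals u_i·v^T). A rank-one matrix u v^T satisfies K u = u (v·u) and kills the (2)-dimensional subspace v^⊥, so its characteristic polynomial is lambda^2 (lambda - v·u) with v·u = tr K = 1. Hence the eigenvalues of I - K are 1 (multiplicity 2) and 1 - (1) = 0, so det(I - K) = 0. (Direct check: I - K =
[[6, -3, -1],
 [5, -2, -1],
 [15, -9, -2]]
has determinant 0.) So 1 is an eigenvalue of K and (I - K) is not invertible. The finite-dimensional Fredholm alternative says: either (I - K) is invertible, or ker(I - K) ≠ {0} and then range(I - K) = ker((I - K)^*)^⊥, with dim ker(I - K) = dim ker((I - K)^*). We are in the second case, so we need both kernels. Kernel of I - K: (I - K) u = u - u (v·u) = u - u = 0, so ker(I - K) = span{u} = span{(1, 1, 3)} (it is exactly 1-dimensional because rank(I - K) = 2). Kernel of the adjoint: K is real, so (I - K)^* = I - K^T = I - v u^T, and (I - v u^T) v = v - v (u·v) = 0; hence ker((I - K)^*) = span{v} = span{(-5, 3, 1)}. Therefore (I - K) x = y is solvable iff <y, v> = 0, i.e. iff -5y_1 + 3y_2 + y_3 = 0. When this holds, K y = u (v·y) = 0, so (I - K) y = y and x = y is a particular solution; the full solution set is the line x = y + c·u = y + c·(1, 1, 3), c ∈ C.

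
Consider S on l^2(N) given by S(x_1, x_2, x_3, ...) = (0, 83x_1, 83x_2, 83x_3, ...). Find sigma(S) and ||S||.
sigma(S) = closed disk {z in C : |z| ≤ 83}; ||S|| = 83

Note S = 83·U where U is the unit right shift (U x)_k = x_{k-1} (with x_0 := 0); so ||S|| = 83||U|| and sigma(S) = 83·sigma(U). ||S x||^2 = sum_{k≥1} |83x_k|^2 = 6889||x||^2, so ||S|| = 83 and sigma(S) ⊂ {|z| ≤ 83}. For any |lambda| < 83, the equation (S - lambda I) x = 0 forces x_1 = 0, then 83x_k = lambda x_{k+1} ⇒ x = 0, so S has no eigenvalues. But (S - lambda I) is not surjective for |lambda| < 83: solving (S - lambda I) x = e_1 would require x_n proportional to (lambda/83)^(-n), which is not in l^2. So every |lambda| < 83 lies in the residual spectrum. The boundary |lambda| = 83 is in the approximate point spectrum (the spectrum is closed). Hence sigma(S) is the closed disk of radius 83.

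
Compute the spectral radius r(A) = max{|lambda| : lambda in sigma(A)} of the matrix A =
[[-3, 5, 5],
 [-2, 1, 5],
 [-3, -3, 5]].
r(A) ≈ 5.6796

The eigenvalues of A are the roots of its characteristic polynomial. With M = A (coefficients from the trace, the sum of principal 2x2 minors, and det A):
  p(λ) = det(λ I - M) = λ^3 - 3λ^2 + 27λ + 40.
No integer candidate from the rational root theorem (±divisors of 40) is a root, so the roots are irrational. The cubic discriminant is Δ = -169371 < 0, so there is one real root and a complex-conjugate pair. p(-2) = -34 and p(-1) = 9 have opposite signs, so a root lies in (-2, -1); Newton's method refines it to λ ≈ -1.24. Dividing out (λ - (-1.24)) leaves approximately λ^2 - 4.24λ + 32.2577. For λ^2 - 4.24λ + 32.2577 the discriminant is -111.053. It is negative, so the remaining roots are the complex-conjugate pair λ ≈ 2.12 ± 5.2691i. Their product equals the constant term, so |λ|^2 ≈ 32.2577 and |λ| ≈ 5.6796.
Thus the eigenvalues (to 4 decimals) are -1.24 (modulus 1.24); 2.12 ± 5.2691i (modulus 5.6796). The spectral radius is the largest modulus: r(A) ≈ 5.6796. (Cross-check: r(A) ≤ ||A||_2 ≈ 10.0434; equality holds whenever A is normal, though it can also hold for some non-normal A.)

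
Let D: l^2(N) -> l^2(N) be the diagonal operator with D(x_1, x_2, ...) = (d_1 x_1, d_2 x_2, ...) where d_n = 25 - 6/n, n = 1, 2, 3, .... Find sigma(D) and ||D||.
sigma(D) = {25 - 6/n : n ≥ 1} ∪ {25}; ||D|| = 25

A bounded diagonal operator on l^2 with diagonal entries d_n has spectrum equal to the closure of {d_n : n ≥ 1}: every d_n is an eigenvalue (with eigenvector e_n), so {d_n} ⊂ sigma(D); the spectrum is closed, so its closure is too; and for lambda not in the closure, (D - lambda I) has bounded inverse (the diagonal entries 1/(d_n - lambda) are bounded). For our sequence d_n = 25 - 6/n, n = 1, 2, 3, ...:
  - {d_n} = {25 - 6/n : n ≥ 1}; the only limit point is 25
  - closure = {25 - 6/n : n ≥ 1} ∪ {25}
For the norm: a diagonal operator has ||D|| = sup_n |d_n|. Here d_n = 25 - 6/n increases monotonically from d_1 = 19 toward 25, with all terms in [19, 25); so sup_n |d_n| = 25 (the supremum is the limit, not attained). So ||D|| = 25.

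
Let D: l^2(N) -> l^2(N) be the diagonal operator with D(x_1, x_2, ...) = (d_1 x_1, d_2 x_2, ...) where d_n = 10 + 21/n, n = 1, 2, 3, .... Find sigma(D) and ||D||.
sigma(D) = {10 + 21/n : n ≥ 1} ∪ {10}; ||D|| = 31

A bounded diagonal operator on l^2 with diagonal entries d_n has spectrum equal to the closure of {d_n : n ≥ 1}: every d_n is an eigenvalue (with eigenvector e_n), so {d_n} ⊂ sigma(D); the spectrum is closed, so its closure is too; and for lambda not in the closure, (D - lambda I) has bounded inverse (the diagonal entries 1/(d_n - lambda) are bounded). For our sequence d_n = 10 + 21/n, n = 1, 2, 3, ...:
  - {d_n} = {10 + 21/n : n ≥ 1}; the only limit point is 10
  - closure = {10 + 21/n : n ≥ 1} ∪ {10}
For the norm: a diagonal operator has ||D|| = sup_n |d_n|. Here d_n = 10 + 21/n is positive and decreasing, so sup_n |d_n| = d_1 = 10 + 21 = 31. So ||D|| = 31.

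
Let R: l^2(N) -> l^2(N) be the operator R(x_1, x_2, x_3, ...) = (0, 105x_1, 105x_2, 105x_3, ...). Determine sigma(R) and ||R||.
sigma(R) = closed disk {z in C : |z| ≤ 105}; ||R|| = 105

Note R = 105·U where U is the unit right shift (U x)_k = x_{k-1} (with x_0 := 0); so ||R|| = 105||U|| and sigma(R) = 105·sigma(U). ||R x||^2 = sum_{k≥1} |105x_k|^2 = 11025||x||^2, so ||R|| = 105 and sigma(R) ⊂ {|z| ≤ 105}. For any |lambda| < 105, the equation (R - lambda I) x = 0 forces x_1 = 0, then 105x_k = lambda x_{k+1} ⇒ x = 0, so R has no eigenvalues. But (R - lambda I) is not surjective for |lambda| < 105: solving (R - lambda I) x = e_1 would require x_n proportional to (lambda/105)^(-n), which is not in l^2. So every |lambda| < 105 lies in the residual spectrum. The boundary |lambda| = 105 is in the approximate point spectrum (the spectrum is closed). Hence sigma(R) is the closed disk of radius 105.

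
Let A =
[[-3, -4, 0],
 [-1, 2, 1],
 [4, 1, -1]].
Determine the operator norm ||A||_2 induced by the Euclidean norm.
||A||_2 ≈ 6.1651 (= sqrt(largest eigenvalue of A^T A))

||A||_2 = sigma_max(A) = sqrt(lambda_max(A^T A)). Form the symmetric matrix M = A^T A =
[[26, 14, -5],
 [14, 21, 1],
 [-5, 1, 2]].
Its characteristic polynomial (trace, sum of principal 2x2 minors, determinant of M give the coefficients) is
  p(λ) = det(λ I - M) = λ^3 - 49λ^2 + 418λ - 9.
No integer candidate from the rational root theorem (±divisors of 9) is a root, so the roots are irrational. The cubic discriminant is Δ = 126454329 > 0, so there are three distinct real roots. p(0) = -9 and p(1) = 361 have opposite signs, so a root lies in (0, 1); Newton's method refines it to λ ≈ 0.0216. p(10) = 271 and p(11) = -9 have opposite signs, so a root lies in (10, 11); Newton's method refines it to λ ≈ 10.9696. p(38) = -9 and p(39) = 1083 have opposite signs, so a root lies in (38, 39); Newton's method refines it to λ ≈ 38.0088. Check (Vieta): the three roots sum to 49, matching tr M = 49.
So the eigenvalues of A^T A are ≈ 0.0216, 10.9696, 38.0088 (all ≥ 0, as they must be for A^T A). The largest is λ_max ≈ 38.0088, hence ||A||_2 = sqrt(λ_max) ≈ 6.1651.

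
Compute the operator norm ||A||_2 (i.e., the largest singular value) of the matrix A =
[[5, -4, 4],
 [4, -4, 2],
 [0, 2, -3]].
||A||_2 ≈ 9.9333 (= sqrt(largest eigenvalue of A^T A))

||A||_2 = sigma_max(A) = sqrt(lambda_max(A^T A)). Form the symmetric matrix M = A^T A =
[[41, -36, 28],
 [-36, 36, -30],
 [28, -30, 29]].
Its characteristic polynomial (trace, sum of principal 2x2 minors, determinant of M give the coefficients) is
  p(λ) = det(λ I - M) = λ^3 - 106λ^2 + 729λ - 576.
No integer candidate from the rational root theorem (±divisors of 576) is a root, so the roots are irrational. The cubic discriminant is Δ = 2469707136 > 0, so there are three distinct real roots. p(0) = -576 and p(1) = 48 have opposite signs, so a root lies in (0, 1); Newton's method refines it to λ ≈ 0.9093. p(6) = 198 and p(7) = -324 have opposite signs, so a root lies in (6, 7); Newton's method refines it to λ ≈ 6.4197. p(98) = -5966 and p(99) = 2988 have opposite signs, so a root lies in (98, 99); Newton's method refines it to λ ≈ 98.671. Check (Vieta): the three roots sum to 106, matching tr M = 106.
So the eigenvalues of A^T A are ≈ 0.9093, 6.4197, 98.671 (all ≥ 0, as they must be for A^T A). The largest is λ_max ≈ 98.671, hence ||A||_2 = sqrt(λ_max) ≈ 9.9333.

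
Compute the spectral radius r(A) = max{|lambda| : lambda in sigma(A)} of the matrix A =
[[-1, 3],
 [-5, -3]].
r(A) = sqrt(18) ≈ 4.2426

The eigenvalues of A are the roots of its characteristic polynomial. With M = A (coefficients from the trace and determinant):
  p(λ) = det(λ I - M) = λ^2 + 4λ + 18.
For λ^2 + 4λ + 18 the discriminant is -56. It is negative, so the roots are the complex-conjugate pair λ = -2 ± (sqrt(56)/2) i ≈ -2 ± 3.7417i. For a conjugate pair the product of the roots equals the constant term, so |λ|^2 = 18 and |λ| = sqrt(18) ≈ 4.2426.
Thus the eigenvalues (to 4 decimals) are -2 ± 3.7417i (modulus 4.2426). The spectral radius is the largest modulus: r(A) = sqrt(18) ≈ 4.2426. (Cross-check: r(A) ≤ ||A||_2 ≈ 5.8863; equality holds whenever A is normal, though it can also hold for some non-normal A.)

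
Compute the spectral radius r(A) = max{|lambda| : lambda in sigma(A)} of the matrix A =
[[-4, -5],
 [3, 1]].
r(A) = sqrt(11) ≈ 3.3166

The eigenvalues of A are the roots of its characteristic polynomial. With M = A (coefficients from the trace and determinant):
  p(λ) = det(λ I - M) = λ^2 + 3λ + 11.
For λ^2 + 3λ + 11 the discriminant is -35. It is negative, so the roots are the complex-conjugate pair λ = -3/2 ± (sqrt(35)/2) i ≈ -1.5 ± 2.958i. For a conjugate pair the product of the roots equals the constant term, so |λ|^2 = 11 and |λ| = sqrt(11) ≈ 3.3166.
Thus the eigenvalues (to 4 decimals) are -1.5 ± 2.958i (modulus 3.3166). The spectral radius is the largest modulus: r(A) = sqrt(11) ≈ 3.3166. (Cross-check: r(A) ≤ ||A||_2 ≈ 6.9646; equality holds whenever A is normal, though it can also hold for some non-normal A.)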